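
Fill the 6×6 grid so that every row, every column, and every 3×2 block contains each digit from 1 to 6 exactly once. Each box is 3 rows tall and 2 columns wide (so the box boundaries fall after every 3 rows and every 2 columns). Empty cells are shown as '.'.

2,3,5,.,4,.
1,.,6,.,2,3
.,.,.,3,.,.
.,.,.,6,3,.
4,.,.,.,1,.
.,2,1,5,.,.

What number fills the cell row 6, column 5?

6

row 1, column 4 = 1 (sole candidate).
row 1, column 6 = 6 (sole candidate).
row 2, column 4 = 4 (sole candidate).
row 3, column 3 = 2 (sole candidate).
row 3, column 5 = 5 (sole candidate).
row 3, column 6 = 1 (sole candidate).
row 4, column 1 = 5 (sole candidate).
row 4, column 2 = 1 (sole candidate).
row 4, column 3 = 4 (sole candidate).
row 4, column 6 = 2 (sole candidate).
row 5, column 2 = 6 (sole candidate).
row 5, column 3 = 3 (sole candidate).
row 5, column 4 = 2 (sole candidate).
row 5, column 6 = 5 (sole candidate).
row 6, column 1 = 3 (sole candidate).
row 6, column 5 = 6: row 6 has {1,2,3,5}; col 5 has {1,2,3,4,5}; box has {1,2,3,5} → only 6 remains.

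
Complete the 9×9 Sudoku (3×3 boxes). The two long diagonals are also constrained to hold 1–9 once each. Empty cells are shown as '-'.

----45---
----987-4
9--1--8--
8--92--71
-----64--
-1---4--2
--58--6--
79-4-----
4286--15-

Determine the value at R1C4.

2

R4C6 = 3: row 4 has {1,2,7,8,9}; col 6 has {4,5,6,8}; box has {2,4,6,9}; anti-diagonal has {4,5,8,9} → only 3 remains.
R4C7 = 5: row 4 has {1,2,3,7,8,9}; col 7 has {1,4,6,7,8}; box has {1,2,4,7} → only 5 remains.
R6C4 = 7: row 6 has {1,2,4}; col 4 has {1,4,6,8,9}; box has {2,3,4,6,9}; anti-diagonal has {3,4,5,8,9} → only 7 remains.
R7C2 = 3: row 7 has {5,6,8}; col 2 has {1,2,9}; box has {2,4,5,7,8,9} → only 3 remains.
R1C9 = 6: row 1 has {4,5}; col 9 has {1,2,4}; box has {4,7,8}; anti-diagonal has {3,4,5,7,8,9} → only 6 remains.
R2C2 = 5: row 2 has {4,7,8,9}; col 2 has {1,2,3,9}; box has {9}; main diagonal has {4,6,9} → only 5 remains.
R5C2 = 7: row 5 has {4,6}; col 2 has {1,2,3,5,9}; box has {1,8} → only 7 remains.
R5C4 = 5: row 5 has {4,6,7}; col 4 has {1,4,6,7,8,9}; box has {2,3,4,6,7,9} → only 5 remains.
R5C5 = 1: row 5 has {4,5,6,7}; col 5 has {2,4,9}; box has {2,3,4,5,6,7,9}; main diagonal has {4,5,6,9}; anti-diagonal has {3,4,5,6,7,8,9} → only 1 remains.
R6C5 = 8: row 6 has {1,2,4,7}; col 5 has {1,2,4,9}; box has {1,2,3,4,5,6,7,9} → only 8 remains.
R7C1 = 1: row 7 has {3,5,6,8}; col 1 has {4,7,8,9}; box has {2,3,4,5,7,8,9} → only 1 remains.
R7C5 = 7: row 7 has {1,3,5,6,8}; col 5 has {1,2,4,8,9}; box has {4,6,8} → only 7 remains.
R7C9 = 9: row 7 has {1,3,5,6,7,8}; col 9 has {1,2,4,6}; box has {1,5,6} → only 9 remains.
R8C3 = 6: row 8 has {4,7,9}; col 3 has {5,8}; box has {1,2,3,4,5,7,8,9} → only 6 remains.
R9C5 = 3: row 9 has {1,2,4,5,6,8}; col 5 has {1,2,4,7,8,9}; box has {4,6,7,8} → only 3 remains.
R9C6 = 9: row 9 has {1,2,3,4,5,6,8}; col 6 has {3,4,5,6,8}; box has {3,4,6,7,8} → only 9 remains.
R9C9 = 7: row 9 has {1,2,3,4,5,6,8,9}; col 9 has {1,2,4,6,9}; box has {1,5,6,9}; main diagonal has {1,4,5,6,9} → only 7 remains.
R1C2 = 8: row 1 has {4,5,6}; col 2 has {1,2,3,5,7,9}; box has {5,9} → only 8 remains.
R2C8 = 2: row 2 has {4,5,7,8,9}; col 8 has {5,7}; box has {4,6,7,8}; anti-diagonal has {1,3,4,5,6,7,8,9} → only 2 remains.
R3C5 = 6: row 3 has {1,8,9}; col 5 has {1,2,3,4,7,8,9}; box has {1,4,5,8,9} → only 6 remains.
R3C8 = 3: row 3 has {1,6,8,9}; col 8 has {2,5,7}; box has {2,4,6,7,8} → only 3 remains.
R3C9 = 5: row 3 has {1,3,6,8,9}; col 9 has {1,2,4,6,7,9}; box has {2,3,4,6,7,8} → only 5 remains.
R4C3 = 4: row 4 has {1,2,3,5,7,8,9}; col 3 has {5,6,8}; box has {1,7,8} → only 4 remains.
R7C6 = 2: row 7 has {1,3,5,6,7,8,9}; col 6 has {3,4,5,6,8,9}; box has {3,4,6,7,8,9} → only 2 remains.
R7C8 = 4: row 7 has {1,2,3,5,6,7,8,9}; col 8 has {2,3,5,7}; box has {1,5,6,7,9} → only 4 remains.
R8C5 = 5: row 8 has {4,6,7,9}; col 5 has {1,2,3,4,6,7,8,9}; box has {2,3,4,6,7,8,9} → only 5 remains.
R8C6 = 1: row 8 has {4,5,6,7,9}; col 6 has {2,3,4,5,6,8,9}; box has {2,3,4,5,6,7,8,9} → only 1 remains.
R8C8 = 8: row 8 has {1,4,5,6,7,9}; col 8 has {2,3,4,5,7}; box has {1,4,5,6,7,9}; main diagonal has {1,4,5,6,7,9} → only 8 remains.
R8C9 = 3: row 8 has {1,4,5,6,7,8,9}; col 9 has {1,2,4,5,6,7,9}; box has {1,4,5,6,7,8,9} → only 3 remains.
R1C7 = 9: row 1 has {4,5,6,8}; col 7 has {1,4,5,6,7,8}; box has {2,3,4,5,6,7,8} → only 9 remains.
R1C8 = 1: row 1 has {4,5,6,8,9}; col 8 has {2,3,4,5,7,8}; box has {2,3,4,5,6,7,8,9} → only 1 remains.
R2C4 = 3: row 2 has {2,4,5,7,8,9}; col 4 has {1,4,5,6,7,8,9}; box has {1,4,5,6,8,9} → only 3 remains.
R3C2 = 4: row 3 has {1,3,5,6,8,9}; col 2 has {1,2,3,5,7,8,9}; box has {5,8,9} → only 4 remains.
R3C3 = 2: row 3 has {1,3,4,5,6,8,9}; col 3 has {4,5,6,8}; box has {4,5,8,9}; main diagonal has {1,4,5,6,7,8,9} → only 2 remains.
R3C6 = 7: row 3 has {1,2,3,4,5,6,8,9}; col 6 has {1,2,3,4,5,6,8,9}; box has {1,3,4,5,6,8,9} → only 7 remains.
R4C2 = 6: row 4 has {1,2,3,4,5,7,8,9}; col 2 has {1,2,3,4,5,7,8,9}; box has {1,4,7,8} → only 6 remains.
R5C8 = 9: row 5 has {1,4,5,6,7}; col 8 has {1,2,3,4,5,7,8}; box has {1,2,4,5,7} → only 9 remains.
R5C9 = 8: row 5 has {1,4,5,6,7,9}; col 9 has {1,2,3,4,5,6,7,9}; box has {1,2,4,5,7,9} → only 8 remains.
R6C7 = 3: row 6 has {1,2,4,7,8}; col 7 has {1,4,5,6,7,8,9}; box has {1,2,4,5,7,8,9} → only 3 remains.
R6C8 = 6: row 6 has {1,2,3,4,7,8}; col 8 has {1,2,3,4,5,7,8,9}; box has {1,2,3,4,5,7,8,9} → only 6 remains.
R8C7 = 2: row 8 has {1,3,4,5,6,7,8,9}; col 7 has {1,3,4,5,6,7,8,9}; box has {1,3,4,5,6,7,8,9} → only 2 remains.
R1C1 = 3: row 1 has {1,4,5,6,8,9}; col 1 has {1,4,7,8,9}; box has {2,4,5,8,9}; main diagonal has {1,2,4,5,6,7,8,9} → only 3 remains.
R1C3 = 7: row 1 has {1,3,4,5,6,8,9}; col 3 has {2,4,5,6,8}; box has {2,3,4,5,8,9} → only 7 remains.
R1C4 = 2: row 1 has {1,3,4,5,6,7,8,9}; col 4 has {1,3,4,5,6,7,8,9}; box has {1,3,4,5,6,7,8,9} → only 2 remains.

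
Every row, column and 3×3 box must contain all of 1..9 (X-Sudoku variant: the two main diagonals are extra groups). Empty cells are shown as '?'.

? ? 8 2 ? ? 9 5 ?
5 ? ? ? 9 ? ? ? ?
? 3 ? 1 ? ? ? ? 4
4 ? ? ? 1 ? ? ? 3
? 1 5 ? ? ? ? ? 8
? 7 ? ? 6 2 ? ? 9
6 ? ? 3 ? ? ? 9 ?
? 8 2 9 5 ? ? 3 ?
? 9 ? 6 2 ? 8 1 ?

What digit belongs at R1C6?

6

R6C3 = 3: row 6 has {2,6,7,9}; col 3 has {2,5,8}; box has {1,4,5,7} → only 3 remains.
R6C8 = 4: row 6 has {2,3,6,7,9}; col 8 has {1,3,5,9}; box has {3,8,9} → only 4 remains.
R6C1 = 8: row 6 has {2,3,4,6,7,9}; col 1 has {4,5,6}; box has {1,3,4,5,7} → only 8 remains.
R6C4 = 5: row 6 has {2,3,4,6,7,8,9}; col 4 has {1,2,3,6,9}; box has {1,2,6}; anti-diagonal has {8} → only 5 remains.
R6C7 = 1: row 6 has {2,3,4,5,6,7,8,9}; col 7 has {8,9}; box has {3,4,8,9} → only 1 remains.
R3C6 = 5: in row 3, 5 can only go here (every other open cell in that row sees a 5).
R4C7 = 5: in row 4, 5 can only go here (every other open cell in that row sees a 5).
R4C4 = 8: in row 4, 8 can only go here (every other open cell in that row sees an 8).
R2C6 = 8: in row 2, 8 can only go here (every other open cell in that row sees an 8).
R3C5 = 7: row 3 has {1,3,4,5}; col 5 has {1,2,5,6,9}; box has {1,2,5,8,9} → only 7 remains.
R5C5 = 4: row 5 has {1,5,8}; col 5 has {1,2,5,6,7,9}; box has {1,2,5,6,8}; main diagonal has {2,3,8}; anti-diagonal has {5,8} → only 4 remains.
R7C5 = 8: row 7 has {3,6,9}; col 5 has {1,2,4,5,6,7,9}; box has {2,3,5,6,9} → only 8 remains.
R7C7 = 7: row 7 has {3,6,8,9}; col 7 has {1,5,8,9}; box has {1,3,8,9}; main diagonal has {2,3,4,8} → only 7 remains.
R8C9 = 6: row 8 has {2,3,5,8,9}; col 9 has {3,4,8,9}; box has {1,3,7,8,9} → only 6 remains.
R9C9 = 5: row 9 has {1,2,6,8,9}; col 9 has {3,4,6,8,9}; box has {1,3,6,7,8,9}; main diagonal has {2,3,4,7,8} → only 5 remains.
R1C1 = 1: row 1 has {2,5,8,9}; col 1 has {4,5,6,8}; box has {3,5,8}; main diagonal has {2,3,4,5,7,8} → only 1 remains.
R1C5 = 3: row 1 has {1,2,5,8,9}; col 5 has {1,2,4,5,6,7,8,9}; box has {1,2,5,7,8,9} → only 3 remains.
R1C9 = 7: row 1 has {1,2,3,5,8,9}; col 9 has {3,4,5,6,8,9}; box has {4,5,9}; anti-diagonal has {4,5,8} → only 7 remains.
R2C2 = 6: row 2 has {5,8,9}; col 2 has {1,3,7,8,9}; box has {1,3,5,8}; main diagonal has {1,2,3,4,5,7,8} → only 6 remains.
R2C4 = 4: row 2 has {5,6,8,9}; col 4 has {1,2,3,5,6,8,9}; box has {1,2,3,5,7,8,9} → only 4 remains.
R2C8 = 2: row 2 has {4,5,6,8,9}; col 8 has {1,3,4,5,9}; box has {4,5,7,9}; anti-diagonal has {4,5,7,8} → only 2 remains.
R2C9 = 1: row 2 has {2,4,5,6,8,9}; col 9 has {3,4,5,6,7,8,9}; box has {2,4,5,7,9} → only 1 remains.
R3C3 = 9: row 3 has {1,3,4,5,7}; col 3 has {2,3,5,8}; box has {1,3,5,6,8}; main diagonal has {1,2,3,4,5,6,7,8} → only 9 remains.
R3C7 = 6: row 3 has {1,3,4,5,7,9}; col 7 has {1,5,7,8,9}; box has {1,2,4,5,7,9}; anti-diagonal has {2,4,5,7,8} → only 6 remains.
R3C8 = 8: row 3 has {1,3,4,5,6,7,9}; col 8 has {1,2,3,4,5,9}; box has {1,2,4,5,6,7,9} → only 8 remains.
R4C2 = 2: row 4 has {1,3,4,5,8}; col 2 has {1,3,6,7,8,9}; box has {1,3,4,5,7,8} → only 2 remains.
R4C3 = 6: row 4 has {1,2,3,4,5,8}; col 3 has {2,3,5,8,9}; box has {1,2,3,4,5,7,8} → only 6 remains.
R4C6 = 9: row 4 has {1,2,3,4,5,6,8}; col 6 has {2,5,8}; box has {1,2,4,5,6,8}; anti-diagonal has {2,4,5,6,7,8} → only 9 remains.
R4C8 = 7: row 4 has {1,2,3,4,5,6,8,9}; col 8 has {1,2,3,4,5,8,9}; box has {1,3,4,5,8,9} → only 7 remains.
R5C1 = 9: row 5 has {1,4,5,8}; col 1 has {1,4,5,6,8}; box has {1,2,3,4,5,6,7,8} → only 9 remains.
R5C4 = 7: row 5 has {1,4,5,8,9}; col 4 has {1,2,3,4,5,6,8,9}; box has {1,2,4,5,6,8,9} → only 7 remains.
R5C6 = 3: row 5 has {1,4,5,7,8,9}; col 6 has {2,5,8,9}; box has {1,2,4,5,6,7,8,9} → only 3 remains.
R5C7 = 2: row 5 has {1,3,4,5,7,8,9}; col 7 has {1,5,6,7,8,9}; box has {1,3,4,5,7,8,9} → only 2 remains.
R5C8 = 6: row 5 has {1,2,3,4,5,7,8,9}; col 8 has {1,2,3,4,5,7,8,9}; box has {1,2,3,4,5,7,8,9} → only 6 remains.
R7C3 = 1: row 7 has {3,6,7,8,9}; col 3 has {2,3,5,6,8,9}; box has {2,6,8,9}; anti-diagonal has {2,4,5,6,7,8,9} → only 1 remains.
R7C6 = 4: row 7 has {1,3,6,7,8,9}; col 6 has {2,3,5,8,9}; box has {2,3,5,6,8,9} → only 4 remains.
R7C9 = 2: row 7 has {1,3,4,6,7,8,9}; col 9 has {1,3,4,5,6,7,8,9}; box has {1,3,5,6,7,8,9} → only 2 remains.
R8C1 = 7: row 8 has {2,3,5,6,8,9}; col 1 has {1,4,5,6,8,9}; box has {1,2,6,8,9} → only 7 remains.
R8C6 = 1: row 8 has {2,3,5,6,7,8,9}; col 6 has {2,3,4,5,8,9}; box has {2,3,4,5,6,8,9} → only 1 remains.
R8C7 = 4: row 8 has {1,2,3,5,6,7,8,9}; col 7 has {1,2,5,6,7,8,9}; box has {1,2,3,5,6,7,8,9} → only 4 remains.
R9C1 = 3: row 9 has {1,2,5,6,8,9}; col 1 has {1,4,5,6,7,8,9}; box has {1,2,6,7,8,9}; anti-diagonal has {1,2,4,5,6,7,8,9} → only 3 remains.
R9C3 = 4: row 9 has {1,2,3,5,6,8,9}; col 3 has {1,2,3,5,6,8,9}; box has {1,2,3,6,7,8,9} → only 4 remains.
R9C6 = 7: row 9 has {1,2,3,4,5,6,8,9}; col 6 has {1,2,3,4,5,8,9}; box has {1,2,3,4,5,6,8,9} → only 7 remains.
R1C2 = 4: row 1 has {1,2,3,5,7,8,9}; col 2 has {1,2,3,6,7,8,9}; box has {1,3,5,6,8,9} → only 4 remains.
R1C6 = 6: row 1 has {1,2,3,4,5,7,8,9}; col 6 has {1,2,3,4,5,7,8,9}; box has {1,2,3,4,5,7,8,9} → only 6 remains.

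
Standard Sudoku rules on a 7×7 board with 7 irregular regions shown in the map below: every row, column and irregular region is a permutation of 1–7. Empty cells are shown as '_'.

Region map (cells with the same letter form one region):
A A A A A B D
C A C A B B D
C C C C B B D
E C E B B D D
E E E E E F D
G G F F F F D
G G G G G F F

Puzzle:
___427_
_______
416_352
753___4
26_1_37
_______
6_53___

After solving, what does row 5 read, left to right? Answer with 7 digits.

2641537

R1C2 = 3 (sole candidate).
R1C3 = 1 (sole candidate).
R2C1 = 3 (sole candidate).
R2C2 = 7 (sole candidate).
R2C3 = 2 (sole candidate).
R3C4 = 7 (sole candidate).
R5C3 = 4: row 5 has {1,2,3,6,7}; col 3 has {1,2,3,5,6}; region has {1,2,3,6,7} → only 4 remains.
R5C5 = 5: row 5 has {1,2,3,4,6,7}; col 5 has {2,3}; region has {1,2,3,4,6,7} → only 5 remains.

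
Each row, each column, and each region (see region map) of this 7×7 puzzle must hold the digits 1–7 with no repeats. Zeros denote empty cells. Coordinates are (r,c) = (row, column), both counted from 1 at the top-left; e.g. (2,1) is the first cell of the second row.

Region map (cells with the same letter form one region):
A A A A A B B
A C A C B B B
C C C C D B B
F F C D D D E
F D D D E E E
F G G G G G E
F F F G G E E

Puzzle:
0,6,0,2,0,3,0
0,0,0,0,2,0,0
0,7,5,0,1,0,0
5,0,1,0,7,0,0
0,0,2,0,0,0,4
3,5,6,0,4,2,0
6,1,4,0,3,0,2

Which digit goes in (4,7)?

3

(1,3) = 7: row 1 has {2,3,6}; col 3 has {1,2,4,5,6}; region has {2,6} → only 7 remains.
(1,5) = 5: row 1 has {2,3,6,7}; col 5 has {1,2,3,4,7}; region has {2,6,7} → only 5 remains.
(1,7) = 1: row 1 has {2,3,5,6,7}; col 7 has {2,4}; region has {2,3} → only 1 remains.
(2,3) = 3: row 2 has {2}; col 3 has {1,2,4,5,6,7}; region has {2,5,6,7} → only 3 remains.
(3,7) = 6: row 3 has {1,5,7}; col 7 has {1,2,4}; region has {1,2,3} → only 6 remains.
(4,2) = 2: row 4 has {1,5,7}; col 2 has {1,5,6,7}; region has {1,3,4,5,6} → only 2 remains.
(4,7) = 3: row 4 has {1,2,5,7}; col 7 has {1,2,4,6}; region has {2,4} → only 3 remains.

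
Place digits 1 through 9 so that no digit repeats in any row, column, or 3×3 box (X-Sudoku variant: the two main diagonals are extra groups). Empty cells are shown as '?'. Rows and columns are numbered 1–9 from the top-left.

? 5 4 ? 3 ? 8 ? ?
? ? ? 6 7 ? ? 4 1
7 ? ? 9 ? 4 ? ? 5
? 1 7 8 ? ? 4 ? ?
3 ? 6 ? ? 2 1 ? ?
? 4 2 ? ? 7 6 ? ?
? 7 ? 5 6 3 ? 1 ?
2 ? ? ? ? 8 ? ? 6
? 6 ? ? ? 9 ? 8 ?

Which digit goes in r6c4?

3

r1c6 = 1: row 1 has {3,4,5,8}; col 6 has {2,3,4,7,8,9}; box has {3,4,6,7,9} → only 1 remains.
r2c6 = 5: row 2 has {1,4,6,7}; col 6 has {1,2,3,4,7,8,9}; box has {1,3,4,6,7,9} → only 5 remains.
r4c6 = 6: row 4 has {1,4,7,8}; col 6 has {1,2,3,4,5,7,8,9}; box has {2,7,8}; anti-diagonal has {4} → only 6 remains.
r5c4 = 4: row 5 has {1,2,3,6}; col 4 has {5,6,8,9}; box has {2,6,7,8} → only 4 remains.
r1c4 = 2: row 1 has {1,3,4,5,8}; col 4 has {4,5,6,8,9}; box has {1,3,4,5,6,7,9} → only 2 remains.
r3c5 = 8: row 3 has {4,5,7,9}; col 5 has {3,6,7}; box has {1,2,3,4,5,6,7,9} → only 8 remains.
r3c3 = 1: in row 3, 1 can only go here (every other open cell in that row sees a 1).
r3c8 = 6: in row 3, 6 can only go here (every other open cell in that row sees a 6).
r1c1 = 6: in row 1, 6 can only go here (every other open cell in that row sees a 6).
r8c5 = 4: in row 8, 4 can only go here (every other open cell in that row sees a 4).
r8c4 = 1: in row 8, 1 can only go here (every other open cell in that row sees a 1).
r6c4 = 3: row 6 has {2,4,6,7}; col 4 has {1,2,4,5,6,8,9}; box has {2,4,6,7,8}; anti-diagonal has {4,6} → only 3 remains.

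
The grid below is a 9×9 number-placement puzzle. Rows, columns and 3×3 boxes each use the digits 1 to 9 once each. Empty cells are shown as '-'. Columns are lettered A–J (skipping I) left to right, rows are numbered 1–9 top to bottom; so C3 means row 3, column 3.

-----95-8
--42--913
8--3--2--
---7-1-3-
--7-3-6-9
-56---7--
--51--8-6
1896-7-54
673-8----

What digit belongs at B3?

D1 = 4 (sole candidate).
B2 = 6 (sole candidate).
C3 = 1 (sole candidate).
J3 = 7 (sole candidate).
G4 = 4 (sole candidate).
E8 = 2 (sole candidate).
G8 = 3 (sole candidate).
G9 = 1 (sole candidate).
J9 = 2 (sole candidate).
C1 = 2 (sole candidate).
H1 = 6 (sole candidate).
B3 = 9: row 3 has {1,2,3,7,8}; col 2 has {5,6,7,8}; box has {1,2,4,6,8} → only 9 remains.

9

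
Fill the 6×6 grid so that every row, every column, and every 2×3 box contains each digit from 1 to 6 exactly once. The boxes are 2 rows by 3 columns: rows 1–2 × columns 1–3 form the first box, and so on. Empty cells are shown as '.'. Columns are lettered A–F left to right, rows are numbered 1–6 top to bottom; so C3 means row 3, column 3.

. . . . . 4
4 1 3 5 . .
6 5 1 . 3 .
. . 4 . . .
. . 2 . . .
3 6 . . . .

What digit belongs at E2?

B1 = 2 (sole candidate).
F3 = 2 (sole candidate).
A4 = 2 (sole candidate).
B4 = 3 (sole candidate).
B5 = 4 (sole candidate).
C6 = 5 (sole candidate).
F6 = 1 (sole candidate).
A1 = 5 (sole candidate).
C1 = 6 (sole candidate).
E1 = 1 (sole candidate).
F2 = 6 (sole candidate).
D3 = 4 (sole candidate).
F4 = 5 (sole candidate).
A5 = 1 (sole candidate).
F5 = 3 (sole candidate).
D6 = 2 (sole candidate).
E6 = 4 (sole candidate).
D1 = 3 (sole candidate).
E2 = 2: row 2 has {1,3,4,5,6}; col 5 has {1,3,4}; box has {1,3,4,5,6} → only 2 remains.

2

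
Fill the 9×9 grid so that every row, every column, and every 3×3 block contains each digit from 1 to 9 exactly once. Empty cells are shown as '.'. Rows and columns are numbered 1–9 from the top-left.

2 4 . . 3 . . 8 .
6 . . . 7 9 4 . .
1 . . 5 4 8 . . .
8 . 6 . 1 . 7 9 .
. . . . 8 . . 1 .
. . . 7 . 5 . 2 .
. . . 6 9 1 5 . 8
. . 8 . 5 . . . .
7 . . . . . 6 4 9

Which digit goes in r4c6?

4

r1c4 = 1 (sole candidate).
r1c6 = 6 (sole candidate).
r1c7 = 9 (sole candidate).
r2c4 = 2 (sole candidate).
r5c7 = 3 (sole candidate).
r6c5 = 6 (sole candidate).
r6c7 = 8 (sole candidate).
r6c9 = 4 (sole candidate).
r9c5 = 2 (sole candidate).
r9c6 = 3 (sole candidate).
r3c7 = 2 (sole candidate).
r4c9 = 5 (sole candidate).
r5c9 = 6 (sole candidate).
r8c4 = 4 (sole candidate).
r8c6 = 7 (sole candidate).
r8c7 = 1 (sole candidate).
r8c8 = 3 (sole candidate).
r8c9 = 2 (sole candidate).
r9c4 = 8 (sole candidate).
r1c9 = 7 (sole candidate).
r2c8 = 5 (sole candidate).
r3c8 = 6 (sole candidate).
r3c9 = 3 (sole candidate).
r4c4 = 3 (sole candidate).
r5c4 = 9 (sole candidate).
r7c8 = 7 (sole candidate).
r8c1 = 9 (sole candidate).
r8c2 = 6 (sole candidate).
r1c3 = 5 (sole candidate).
r2c3 = 3 (sole candidate).
r2c9 = 1 (sole candidate).
r4c2 = 2 (sole candidate).
r4c6 = 4: row 4 has {1,2,3,5,6,7,8,9}; col 6 has {1,3,5,6,7,8,9}; box has {1,3,5,6,7,8,9} → only 4 remains.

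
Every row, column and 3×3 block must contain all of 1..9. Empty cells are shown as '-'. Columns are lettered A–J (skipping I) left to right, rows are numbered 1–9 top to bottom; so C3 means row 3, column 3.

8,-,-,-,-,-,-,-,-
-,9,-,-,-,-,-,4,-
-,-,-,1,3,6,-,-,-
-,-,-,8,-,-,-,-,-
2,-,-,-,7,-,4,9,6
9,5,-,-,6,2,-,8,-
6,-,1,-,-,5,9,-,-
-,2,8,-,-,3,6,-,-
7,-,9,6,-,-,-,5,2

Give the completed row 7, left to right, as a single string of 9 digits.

631425978

C5 = 3 (sole candidate).
D5 = 5 (sole candidate).
F5 = 1 (sole candidate).
B5 = 8 (sole candidate).
C2 = 6 (hidden single in row 2).
H1 = 6 (hidden single in row 1).
J3 = 9 (hidden single in row 3).
G3 = 8 (hidden single in row 3).
B4 = 6 (hidden single in row 4).
A8 = 5 (hidden single in row 8).
A3 = 4 (sole candidate).
B3 = 7 (sole candidate).
H3 = 2 (sole candidate).
A4 = 1 (sole candidate).
A2 = 3 (sole candidate).
C3 = 5 (sole candidate).
B1 = 1 (sole candidate).
C1 = 2 (sole candidate).
G4 = 2 (hidden single in row 4).
J4 = 5 (hidden single in row 4).
H4 = 3 (hidden single in row 4).
H7 = 7: row 7 has {1,5,6,9}; col 8 has {2,3,4,5,6,8,9}; box has {2,5,6,9} → only 7 remains.
H8 = 1 (sole candidate).
J8 = 4 (sole candidate).
G9 = 3 (sole candidate).
J7 = 8: row 7 has {1,5,6,7,9}; col 9 has {2,4,5,6,9}; box has {1,2,3,4,5,6,7,9} → only 8 remains.
E8 = 9 (sole candidate).
B9 = 4 (sole candidate).
F9 = 8 (sole candidate).
F2 = 7 (sole candidate).
J2 = 1 (sole candidate).
E4 = 4 (sole candidate).
F4 = 9 (sole candidate).
D6 = 3 (sole candidate).
J6 = 7 (sole candidate).
B7 = 3: row 7 has {1,5,6,7,8,9}; col 2 has {1,2,4,5,6,7,8,9}; box has {1,2,4,5,6,7,8,9} → only 3 remains.
E7 = 2: row 7 has {1,3,5,6,7,8,9}; col 5 has {3,4,6,7,9}; box has {3,5,6,8,9} → only 2 remains.
D8 = 7 (sole candidate).
E9 = 1 (sole candidate).
E1 = 5 (sole candidate).
F1 = 4 (sole candidate).
G1 = 7 (sole candidate).
J1 = 3 (sole candidate).
D2 = 2 (sole candidate).
E2 = 8 (sole candidate).
G2 = 5 (sole candidate).
C4 = 7 (sole candidate).
C6 = 4 (sole candidate).
G6 = 1 (sole candidate).
D7 = 4: row 7 has {1,2,3,5,6,7,8,9}; col 4 has {1,2,3,5,6,7,8}; box has {1,2,3,5,6,7,8,9} → only 4 remains.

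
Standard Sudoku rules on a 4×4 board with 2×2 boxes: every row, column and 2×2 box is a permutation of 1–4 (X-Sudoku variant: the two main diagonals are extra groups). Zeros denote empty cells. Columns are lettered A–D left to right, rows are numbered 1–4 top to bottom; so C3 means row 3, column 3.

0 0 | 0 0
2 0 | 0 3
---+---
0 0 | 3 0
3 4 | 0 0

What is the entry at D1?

1

B2 = 1: row 2 has {2,3}; col 2 has {4}; box has {2}; main diagonal has {3} → only 1 remains.
C2 = 4: row 2 has {1,2,3}; col 3 has {3}; box has {3}; anti-diagonal has {3} → only 4 remains.
A3 = 1: row 3 has {3}; col 1 has {2,3}; box has {3,4} → only 1 remains.
B3 = 2: row 3 has {1,3}; col 2 has {1,4}; box has {1,3,4}; anti-diagonal has {3,4} → only 2 remains.
D3 = 4: row 3 has {1,2,3}; col 4 has {3}; box has {3} → only 4 remains.
D4 = 2: row 4 has {3,4}; col 4 has {3,4}; box has {3,4}; main diagonal has {1,3} → only 2 remains.
A1 = 4: row 1 has {}; col 1 has {1,2,3}; box has {1,2}; main diagonal has {1,2,3} → only 4 remains.
B1 = 3: row 1 has {4}; col 2 has {1,2,4}; box has {1,2,4} → only 3 remains.
D1 = 1: row 1 has {3,4}; col 4 has {2,3,4}; box has {3,4}; anti-diagonal has {2,3,4} → only 1 remains.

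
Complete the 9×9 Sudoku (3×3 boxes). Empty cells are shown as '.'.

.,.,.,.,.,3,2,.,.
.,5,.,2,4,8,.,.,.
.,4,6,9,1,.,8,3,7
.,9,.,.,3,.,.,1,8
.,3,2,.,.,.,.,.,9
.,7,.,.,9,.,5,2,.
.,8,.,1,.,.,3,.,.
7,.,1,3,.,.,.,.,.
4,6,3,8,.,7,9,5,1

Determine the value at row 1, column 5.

row 1, column 2 = 1 (sole candidate).
row 2, column 9 = 6 (sole candidate).
row 3, column 1 = 2 (sole candidate).
row 3, column 6 = 5 (sole candidate).
row 8, column 2 = 2 (sole candidate).
row 8, column 9 = 4 (sole candidate).
row 9, column 5 = 2 (sole candidate).
row 1, column 9 = 5 (sole candidate).
row 2, column 7 = 1 (sole candidate).
row 2, column 8 = 9 (sole candidate).
row 6, column 9 = 3 (sole candidate).
row 7, column 9 = 2 (sole candidate).
row 8, column 7 = 6 (sole candidate).
row 8, column 8 = 8 (sole candidate).
row 1, column 8 = 4 (sole candidate).
row 2, column 1 = 3 (sole candidate).
row 2, column 3 = 7 (sole candidate).
row 7, column 8 = 7 (sole candidate).
row 8, column 5 = 5 (sole candidate).
row 8, column 6 = 9 (sole candidate).
row 5, column 8 = 6 (sole candidate).
row 7, column 5 = 6 (sole candidate).
row 7, column 6 = 4 (sole candidate).
row 1, column 5 = 7: row 1 has {1,2,3,4,5}; col 5 has {1,2,3,4,5,6,9}; box has {1,2,3,4,5,8,9} → only 7 remains.

7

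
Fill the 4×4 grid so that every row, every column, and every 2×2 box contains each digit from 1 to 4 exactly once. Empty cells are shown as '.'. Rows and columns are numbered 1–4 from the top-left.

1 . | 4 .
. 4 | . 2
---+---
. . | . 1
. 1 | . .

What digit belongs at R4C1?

2

R1C4 = 3 (sole candidate).
R2C1 = 3 (sole candidate).
R2C3 = 1 (sole candidate).
R4C4 = 4 (sole candidate).
R1C2 = 2 (sole candidate).
R3C2 = 3 (sole candidate).
R3C3 = 2 (sole candidate).
R4C1 = 2: row 4 has {1,4}; col 1 has {1,3}; box has {1,3} → only 2 remains.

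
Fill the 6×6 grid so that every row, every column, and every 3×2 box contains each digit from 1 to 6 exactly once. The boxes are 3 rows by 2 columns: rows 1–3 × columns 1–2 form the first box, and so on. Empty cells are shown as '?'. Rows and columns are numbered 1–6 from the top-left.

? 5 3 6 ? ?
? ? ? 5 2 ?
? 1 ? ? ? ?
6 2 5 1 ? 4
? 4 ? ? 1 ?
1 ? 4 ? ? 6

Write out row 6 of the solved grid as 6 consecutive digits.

r1c5 = 4 (sole candidate).
r1c6 = 1 (sole candidate).
r2c3 = 1 (sole candidate).
r2c6 = 3 (sole candidate).
r3c3 = 2 (sole candidate).
r3c4 = 4 (sole candidate).
r3c6 = 5 (sole candidate).
r4c5 = 3 (sole candidate).
r5c3 = 6 (sole candidate).
r5c6 = 2 (sole candidate).
r6c2 = 3: row 6 has {1,4,6}; col 2 has {1,2,4,5}; box has {1,2,4,6} → only 3 remains.
r6c4 = 2: row 6 has {1,3,4,6}; col 4 has {1,4,5,6}; box has {1,4,5,6} → only 2 remains.
r6c5 = 5: row 6 has {1,2,3,4,6}; col 5 has {1,2,3,4}; box has {1,2,3,4,6} → only 5 remains.

134256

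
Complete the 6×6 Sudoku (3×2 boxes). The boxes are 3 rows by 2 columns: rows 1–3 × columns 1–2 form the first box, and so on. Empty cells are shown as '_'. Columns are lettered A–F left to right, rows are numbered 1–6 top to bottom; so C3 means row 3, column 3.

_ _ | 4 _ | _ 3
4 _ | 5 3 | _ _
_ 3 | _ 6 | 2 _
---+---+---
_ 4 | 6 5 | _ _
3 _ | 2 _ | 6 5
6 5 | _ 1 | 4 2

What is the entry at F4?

D1 = 2 (sole candidate).
E2 = 1 (sole candidate).
F2 = 6 (sole candidate).
C3 = 1 (sole candidate).
F3 = 4 (sole candidate).
E4 = 3 (sole candidate).
F4 = 1: row 4 has {3,4,5,6}; col 6 has {2,3,4,5,6}; box has {2,3,4,5,6} → only 1 remains.

1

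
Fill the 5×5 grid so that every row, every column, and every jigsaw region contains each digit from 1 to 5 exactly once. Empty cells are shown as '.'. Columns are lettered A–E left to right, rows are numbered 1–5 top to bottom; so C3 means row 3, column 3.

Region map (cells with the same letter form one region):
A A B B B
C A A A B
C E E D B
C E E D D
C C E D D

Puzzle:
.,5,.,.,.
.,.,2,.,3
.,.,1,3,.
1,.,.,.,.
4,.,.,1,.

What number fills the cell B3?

A1 = 3: row 1 has {5}; col 1 has {1,4}; region has {2,5} → only 3 remains.
C1 = 4: row 1 has {3,5}; col 3 has {1,2}; region has {3} → only 4 remains.
D1 = 2: row 1 has {3,4,5}; col 4 has {1,3}; region has {3,4} → only 2 remains.
E1 = 1: row 1 has {2,3,4,5}; col 5 has {3}; region has {2,3,4} → only 1 remains.
A2 = 5: row 2 has {2,3}; col 1 has {1,3,4}; region has {1,4} → only 5 remains.
D2 = 4: row 2 has {2,3,5}; col 4 has {1,2,3}; region has {2,3,5} → only 4 remains.
A3 = 2: row 3 has {1,3}; col 1 has {1,3,4,5}; region has {1,4,5} → only 2 remains.
B3 = 4: row 3 has {1,2,3}; col 2 has {5}; region has {1} → only 4 remains.

4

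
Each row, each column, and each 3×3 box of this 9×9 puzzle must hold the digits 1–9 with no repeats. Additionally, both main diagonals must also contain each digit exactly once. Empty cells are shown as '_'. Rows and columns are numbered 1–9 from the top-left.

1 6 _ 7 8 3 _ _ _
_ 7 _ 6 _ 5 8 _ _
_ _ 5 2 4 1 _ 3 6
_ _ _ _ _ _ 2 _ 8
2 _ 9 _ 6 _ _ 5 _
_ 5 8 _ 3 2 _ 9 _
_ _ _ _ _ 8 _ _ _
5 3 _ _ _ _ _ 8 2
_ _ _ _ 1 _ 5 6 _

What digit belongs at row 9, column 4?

row 2, column 5 = 9 (sole candidate).
row 8, column 5 = 7 (sole candidate).
row 4, column 5 = 5 (sole candidate).
row 7, column 5 = 2 (sole candidate).
row 1, column 9 = 5 (hidden single in row 1).
row 1, column 7 = 9 (hidden single in row 1).
row 3, column 7 = 7 (sole candidate).
row 5, column 4 = 8 (hidden single in row 5).
row 7, column 4 = 5 (hidden single in row 7).
row 7, column 1 = 6 (hidden single in row 7).
row 4, column 3 = 6 (hidden single in row 4).
row 4, column 1 = 3 (hidden single in row 4).
row 2, column 1 = 4 (sole candidate).
row 2, column 9 = 1 (sole candidate).
row 6, column 1 = 7 (sole candidate).
row 6, column 9 = 4 (sole candidate).
row 1, column 3 = 2 (sole candidate).
row 1, column 8 = 4 (sole candidate).
row 2, column 3 = 3 (sole candidate).
row 2, column 8 = 2 (sole candidate).
row 6, column 4 = 1 (sole candidate).
row 6, column 7 = 6 (sole candidate).
row 7, column 3 = 4 (sole candidate).
row 7, column 7 = 3 (sole candidate).
row 8, column 3 = 1 (sole candidate).
row 8, column 7 = 4 (sole candidate).
row 9, column 3 = 7 (sole candidate).
row 9, column 9 = 9 (sole candidate).
row 4, column 4 = 4 (sole candidate).
row 4, column 6 = 9 (sole candidate).
row 5, column 6 = 7 (sole candidate).
row 5, column 7 = 1 (sole candidate).
row 5, column 9 = 3 (sole candidate).
row 7, column 2 = 9 (sole candidate).
row 7, column 9 = 7 (sole candidate).
row 8, column 4 = 9 (sole candidate).
row 8, column 6 = 6 (sole candidate).
row 9, column 1 = 8 (sole candidate).
row 9, column 2 = 2 (sole candidate).
row 9, column 4 = 3: row 9 has {1,2,5,6,7,8,9}; col 4 has {1,2,4,5,6,7,8,9}; box has {1,2,5,6,7,8,9} → only 3 remains.

3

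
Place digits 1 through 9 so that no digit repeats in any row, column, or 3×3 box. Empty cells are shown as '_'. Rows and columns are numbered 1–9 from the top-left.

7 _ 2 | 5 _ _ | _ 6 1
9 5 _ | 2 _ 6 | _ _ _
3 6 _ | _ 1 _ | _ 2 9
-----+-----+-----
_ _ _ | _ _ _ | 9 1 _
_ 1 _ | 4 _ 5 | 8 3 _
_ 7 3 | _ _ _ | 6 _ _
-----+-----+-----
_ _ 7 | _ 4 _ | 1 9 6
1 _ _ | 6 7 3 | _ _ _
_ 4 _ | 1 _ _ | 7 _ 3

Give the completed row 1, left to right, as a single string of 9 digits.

782594361

r1c2 = 8: row 1 has {1,2,5,6,7}; col 2 has {1,4,5,6,7}; box has {2,3,5,6,7,9} → only 8 remains.
r3c3 = 4: row 3 has {1,2,3,6,9}; col 3 has {2,3,7}; box has {2,3,5,6,7,8,9} → only 4 remains.
r3c7 = 5: row 3 has {1,2,3,4,6,9}; col 7 has {1,6,7,8,9}; box has {1,2,6,9} → only 5 remains.
r4c2 = 2: row 4 has {1,9}; col 2 has {1,4,5,6,7,8}; box has {1,3,7} → only 2 remains.
r5c1 = 6: row 5 has {1,3,4,5,8}; col 1 has {1,3,7,9}; box has {1,2,3,7} → only 6 remains.
r5c3 = 9: row 5 has {1,3,4,5,6,8}; col 3 has {2,3,4,7}; box has {1,2,3,6,7} → only 9 remains.
r5c5 = 2: row 5 has {1,3,4,5,6,8,9}; col 5 has {1,4,7}; box has {4,5} → only 2 remains.
r5c9 = 7: row 5 has {1,2,3,4,5,6,8,9}; col 9 has {1,3,6,9}; box has {1,3,6,8,9} → only 7 remains.
r7c2 = 3: row 7 has {1,4,6,7,9}; col 2 has {1,2,4,5,6,7,8}; box has {1,4,7} → only 3 remains.
r7c4 = 8: row 7 has {1,3,4,6,7,9}; col 4 has {1,2,4,5,6}; box has {1,3,4,6,7} → only 8 remains.
r7c6 = 2: row 7 has {1,3,4,6,7,8,9}; col 6 has {3,5,6}; box has {1,3,4,6,7,8} → only 2 remains.
r8c2 = 9: row 8 has {1,3,6,7}; col 2 has {1,2,3,4,5,6,7,8}; box has {1,3,4,7} → only 9 remains.
r9c6 = 9: row 9 has {1,3,4,7}; col 6 has {2,3,5,6}; box has {1,2,3,4,6,7,8} → only 9 remains.
r1c6 = 4: row 1 has {1,2,5,6,7,8}; col 6 has {2,3,5,6,9}; box has {1,2,5,6} → only 4 remains.
r1c7 = 3: row 1 has {1,2,4,5,6,7,8}; col 7 has {1,5,6,7,8,9}; box has {1,2,5,6,9} → only 3 remains.
r2c3 = 1: row 2 has {2,5,6,9}; col 3 has {2,3,4,7,9}; box has {2,3,4,5,6,7,8,9} → only 1 remains.
r2c7 = 4: row 2 has {1,2,5,6,9}; col 7 has {1,3,5,6,7,8,9}; box has {1,2,3,5,6,9} → only 4 remains.
r2c9 = 8: row 2 has {1,2,4,5,6,9}; col 9 has {1,3,6,7,9}; box has {1,2,3,4,5,6,9} → only 8 remains.
r3c4 = 7: row 3 has {1,2,3,4,5,6,9}; col 4 has {1,2,4,5,6,8}; box has {1,2,4,5,6} → only 7 remains.
r3c6 = 8: row 3 has {1,2,3,4,5,6,7,9}; col 6 has {2,3,4,5,6,9}; box has {1,2,4,5,6,7} → only 8 remains.
r4c4 = 3: row 4 has {1,2,9}; col 4 has {1,2,4,5,6,7,8}; box has {2,4,5} → only 3 remains.
r4c6 = 7: row 4 has {1,2,3,9}; col 6 has {2,3,4,5,6,8,9}; box has {2,3,4,5} → only 7 remains.
r6c4 = 9: row 6 has {3,6,7}; col 4 has {1,2,3,4,5,6,7,8}; box has {2,3,4,5,7} → only 9 remains.
r6c5 = 8: row 6 has {3,6,7,9}; col 5 has {1,2,4,7}; box has {2,3,4,5,7,9} → only 8 remains.
r6c6 = 1: row 6 has {3,6,7,8,9}; col 6 has {2,3,4,5,6,7,8,9}; box has {2,3,4,5,7,8,9} → only 1 remains.
r7c1 = 5: row 7 has {1,2,3,4,6,7,8,9}; col 1 has {1,3,6,7,9}; box has {1,3,4,7,9} → only 5 remains.
r8c3 = 8: row 8 has {1,3,6,7,9}; col 3 has {1,2,3,4,7,9}; box has {1,3,4,5,7,9} → only 8 remains.
r8c7 = 2: row 8 has {1,3,6,7,8,9}; col 7 has {1,3,4,5,6,7,8,9}; box has {1,3,6,7,9} → only 2 remains.
r9c1 = 2: row 9 has {1,3,4,7,9}; col 1 has {1,3,5,6,7,9}; box has {1,3,4,5,7,8,9} → only 2 remains.
r9c3 = 6: row 9 has {1,2,3,4,7,9}; col 3 has {1,2,3,4,7,8,9}; box has {1,2,3,4,5,7,8,9} → only 6 remains.
r9c5 = 5: row 9 has {1,2,3,4,6,7,9}; col 5 has {1,2,4,7,8}; box has {1,2,3,4,6,7,8,9} → only 5 remains.
r9c8 = 8: row 9 has {1,2,3,4,5,6,7,9}; col 8 has {1,2,3,6,9}; box has {1,2,3,6,7,9} → only 8 remains.
r1c5 = 9: row 1 has {1,2,3,4,5,6,7,8}; col 5 has {1,2,4,5,7,8}; box has {1,2,4,5,6,7,8} → only 9 remains.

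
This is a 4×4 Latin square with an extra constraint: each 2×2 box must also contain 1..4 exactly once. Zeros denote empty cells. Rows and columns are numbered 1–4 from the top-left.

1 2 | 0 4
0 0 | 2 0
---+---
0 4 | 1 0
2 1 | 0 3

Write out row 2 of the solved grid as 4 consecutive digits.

4321

row 1, column 3 = 3: row 1 has {1,2,4}; col 3 has {1,2}; box has {2,4} → only 3 remains.
row 2, column 2 = 3: row 2 has {2}; col 2 has {1,2,4}; box has {1,2} → only 3 remains.
row 2, column 4 = 1: row 2 has {2,3}; col 4 has {3,4}; box has {2,3,4} → only 1 remains.
row 3, column 1 = 3: row 3 has {1,4}; col 1 has {1,2}; box has {1,2,4} → only 3 remains.
row 3, column 4 = 2: row 3 has {1,3,4}; col 4 has {1,3,4}; box has {1,3} → only 2 remains.
row 4, column 3 = 4: row 4 has {1,2,3}; col 3 has {1,2,3}; box has {1,2,3} → only 4 remains.
row 2, column 1 = 4: row 2 has {1,2,3}; col 1 has {1,2,3}; box has {1,2,3} → only 4 remains.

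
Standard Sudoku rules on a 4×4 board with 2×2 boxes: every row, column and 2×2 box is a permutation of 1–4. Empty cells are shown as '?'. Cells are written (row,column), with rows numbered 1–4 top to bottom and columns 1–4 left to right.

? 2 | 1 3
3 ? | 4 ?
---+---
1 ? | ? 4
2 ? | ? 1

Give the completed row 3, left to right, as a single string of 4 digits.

(1,1) = 4: row 1 has {1,2,3}; col 1 has {1,2,3}; box has {2,3} → only 4 remains.
(2,2) = 1: row 2 has {3,4}; col 2 has {2}; box has {2,3,4} → only 1 remains.
(2,4) = 2: row 2 has {1,3,4}; col 4 has {1,3,4}; box has {1,3,4} → only 2 remains.
(3,2) = 3: row 3 has {1,4}; col 2 has {1,2}; box has {1,2} → only 3 remains.
(3,3) = 2: row 3 has {1,3,4}; col 3 has {1,4}; box has {1,4} → only 2 remains.

1324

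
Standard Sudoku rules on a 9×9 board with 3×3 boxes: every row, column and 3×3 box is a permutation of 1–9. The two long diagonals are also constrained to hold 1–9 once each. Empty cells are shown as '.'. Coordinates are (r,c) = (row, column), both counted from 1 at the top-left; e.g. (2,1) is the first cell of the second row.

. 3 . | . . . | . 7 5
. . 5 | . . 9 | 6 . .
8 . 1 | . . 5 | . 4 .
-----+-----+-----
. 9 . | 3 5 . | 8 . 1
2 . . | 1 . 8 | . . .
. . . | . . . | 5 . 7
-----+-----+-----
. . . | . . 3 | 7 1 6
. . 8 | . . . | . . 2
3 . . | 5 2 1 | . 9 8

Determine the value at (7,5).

4

(2,9) = 3: row 2 has {5,6,9}; col 9 has {1,2,5,6,7,8}; box has {4,5,6,7} → only 3 remains.
(3,9) = 9: row 3 has {1,4,5,8}; col 9 has {1,2,3,5,6,7,8}; box has {3,4,5,6,7} → only 9 remains.
(5,9) = 4: row 5 has {1,2,8}; col 9 has {1,2,3,5,6,7,8,9}; box has {1,5,7,8} → only 4 remains.
(8,8) = 5: row 8 has {2,8}; col 8 has {1,4,7,9}; box has {1,2,6,7,8,9}; main diagonal has {1,3,7,8} → only 5 remains.
(9,7) = 4: row 9 has {1,2,3,5,8,9}; col 7 has {5,6,7,8}; box has {1,2,5,6,7,8,9} → only 4 remains.
(3,7) = 2: row 3 has {1,4,5,8,9}; col 7 has {4,5,6,7,8}; box has {3,4,5,6,7,9}; anti-diagonal has {3,5} → only 2 remains.
(8,7) = 3: row 8 has {2,5,8}; col 7 has {2,4,5,6,7,8}; box has {1,2,4,5,6,7,8,9} → only 3 remains.
(1,7) = 1: row 1 has {3,5,7}; col 7 has {2,3,4,5,6,7,8}; box has {2,3,4,5,6,7,9} → only 1 remains.
(2,8) = 8: row 2 has {3,5,6,9}; col 8 has {1,4,5,7,9}; box has {1,2,3,4,5,6,7,9}; anti-diagonal has {2,3,5} → only 8 remains.
(5,7) = 9: row 5 has {1,2,4,8}; col 7 has {1,2,3,4,5,6,7,8}; box has {1,4,5,7,8} → only 9 remains.
(5,5) = 6: row 5 has {1,2,4,8,9}; col 5 has {2,5}; box has {1,3,5,8}; main diagonal has {1,3,5,7,8}; anti-diagonal has {2,3,5,8} → only 6 remains.
(5,8) = 3: row 5 has {1,2,4,6,8,9}; col 8 has {1,4,5,7,8,9}; box has {1,4,5,7,8,9} → only 3 remains.
(5,3) = 7: row 5 has {1,2,3,4,6,8,9}; col 3 has {1,5,8}; box has {2,9} → only 7 remains.
(9,3) = 6: row 9 has {1,2,3,4,5,8,9}; col 3 has {1,5,7,8}; box has {3,8} → only 6 remains.
(4,3) = 4: row 4 has {1,3,5,8,9}; col 3 has {1,5,6,7,8}; box has {2,7,9} → only 4 remains.
(4,6) = 7: row 4 has {1,3,4,5,8,9}; col 6 has {1,3,5,8,9}; box has {1,3,5,6,8}; anti-diagonal has {2,3,5,6,8} → only 7 remains.
(5,2) = 5: row 5 has {1,2,3,4,6,7,8,9}; col 2 has {3,9}; box has {2,4,7,9} → only 5 remains.
(6,3) = 3: row 6 has {5,7}; col 3 has {1,4,5,6,7,8}; box has {2,4,5,7,9} → only 3 remains.
(7,3) = 9: row 7 has {1,3,6,7}; col 3 has {1,3,4,5,6,7,8}; box has {3,6,8}; anti-diagonal has {2,3,5,6,7,8} → only 9 remains.
(9,2) = 7: row 9 has {1,2,3,4,5,6,8,9}; col 2 has {3,5,9}; box has {3,6,8,9} → only 7 remains.
(1,3) = 2: row 1 has {1,3,5,7}; col 3 has {1,3,4,5,6,7,8,9}; box has {1,3,5,8} → only 2 remains.
(2,2) = 4: row 2 has {3,5,6,8,9}; col 2 has {3,5,7,9}; box has {1,2,3,5,8}; main diagonal has {1,3,5,6,7,8} → only 4 remains.
(3,2) = 6: row 3 has {1,2,4,5,8,9}; col 2 has {3,4,5,7,9}; box has {1,2,3,4,5,8} → only 6 remains.
(3,4) = 7: row 3 has {1,2,4,5,6,8,9}; col 4 has {1,3,5}; box has {5,9} → only 7 remains.
(3,5) = 3: row 3 has {1,2,4,5,6,7,8,9}; col 5 has {2,5,6}; box has {5,7,9} → only 3 remains.
(4,1) = 6: row 4 has {1,3,4,5,7,8,9}; col 1 has {2,3,8}; box has {2,3,4,5,7,9} → only 6 remains.
(4,8) = 2: row 4 has {1,3,4,5,6,7,8,9}; col 8 has {1,3,4,5,7,8,9}; box has {1,3,4,5,7,8,9} → only 2 remains.
(6,1) = 1: row 6 has {3,5,7}; col 1 has {2,3,6,8}; box has {2,3,4,5,6,7,9} → only 1 remains.
(6,2) = 8: row 6 has {1,3,5,7}; col 2 has {3,4,5,6,7,9}; box has {1,2,3,4,5,6,7,9} → only 8 remains.
(6,4) = 4: row 6 has {1,3,5,7,8}; col 4 has {1,3,5,7}; box has {1,3,5,6,7,8}; anti-diagonal has {2,3,5,6,7,8,9} → only 4 remains.
(6,5) = 9: row 6 has {1,3,4,5,7,8}; col 5 has {2,3,5,6}; box has {1,3,4,5,6,7,8} → only 9 remains.
(6,6) = 2: row 6 has {1,3,4,5,7,8,9}; col 6 has {1,3,5,7,8,9}; box has {1,3,4,5,6,7,8,9}; main diagonal has {1,3,4,5,6,7,8} → only 2 remains.
(6,8) = 6: row 6 has {1,2,3,4,5,7,8,9}; col 8 has {1,2,3,4,5,7,8,9}; box has {1,2,3,4,5,7,8,9} → only 6 remains.
(7,2) = 2: row 7 has {1,3,6,7,9}; col 2 has {3,4,5,6,7,8,9}; box has {3,6,7,8,9} → only 2 remains.
(7,4) = 8: row 7 has {1,2,3,6,7,9}; col 4 has {1,3,4,5,7}; box has {1,2,3,5} → only 8 remains.
(7,5) = 4: row 7 has {1,2,3,6,7,8,9}; col 5 has {2,3,5,6,9}; box has {1,2,3,5,8} → only 4 remains.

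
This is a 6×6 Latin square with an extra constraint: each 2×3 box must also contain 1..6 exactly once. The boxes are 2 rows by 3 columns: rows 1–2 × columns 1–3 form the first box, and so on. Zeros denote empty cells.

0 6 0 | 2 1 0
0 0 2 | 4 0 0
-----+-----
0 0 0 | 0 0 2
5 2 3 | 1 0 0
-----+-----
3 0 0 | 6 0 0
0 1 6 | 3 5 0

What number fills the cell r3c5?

r1c1 = 4: row 1 has {1,2,6}; col 1 has {3,5}; box has {2,6} → only 4 remains.
r1c3 = 5: row 1 has {1,2,4,6}; col 3 has {2,3,6}; box has {2,4,6} → only 5 remains.
r1c6 = 3: row 1 has {1,2,4,5,6}; col 6 has {2}; box has {1,2,4} → only 3 remains.
r2c1 = 1: row 2 has {2,4}; col 1 has {3,4,5}; box has {2,4,5,6} → only 1 remains.
r2c2 = 3: row 2 has {1,2,4}; col 2 has {1,2,6}; box has {1,2,4,5,6} → only 3 remains.
r2c5 = 6: row 2 has {1,2,3,4}; col 5 has {1,5}; box has {1,2,3,4} → only 6 remains.
r2c6 = 5: row 2 has {1,2,3,4,6}; col 6 has {2,3}; box has {1,2,3,4,6} → only 5 remains.
r3c1 = 6: row 3 has {2}; col 1 has {1,3,4,5}; box has {2,3,5} → only 6 remains.
r3c2 = 4: row 3 has {2,6}; col 2 has {1,2,3,6}; box has {2,3,5,6} → only 4 remains.
r3c3 = 1: row 3 has {2,4,6}; col 3 has {2,3,5,6}; box has {2,3,4,5,6} → only 1 remains.
r3c4 = 5: row 3 has {1,2,4,6}; col 4 has {1,2,3,4,6}; box has {1,2} → only 5 remains.
r3c5 = 3: row 3 has {1,2,4,5,6}; col 5 has {1,5,6}; box has {1,2,5} → only 3 remains.

3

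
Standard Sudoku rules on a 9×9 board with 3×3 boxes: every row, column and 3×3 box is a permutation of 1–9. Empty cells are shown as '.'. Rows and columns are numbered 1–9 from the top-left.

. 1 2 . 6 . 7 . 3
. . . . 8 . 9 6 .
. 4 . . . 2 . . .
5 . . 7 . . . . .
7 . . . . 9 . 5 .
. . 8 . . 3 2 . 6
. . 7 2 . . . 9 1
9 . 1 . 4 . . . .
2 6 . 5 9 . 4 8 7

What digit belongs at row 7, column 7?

6

row 1, column 1 = 8 (sole candidate).
row 1, column 8 = 4 (sole candidate).
row 2, column 1 = 3 (sole candidate).
row 2, column 3 = 5 (sole candidate).
row 2, column 9 = 2 (sole candidate).
row 3, column 1 = 6 (sole candidate).
row 3, column 3 = 9 (sole candidate).
row 3, column 8 = 1 (sole candidate).
row 4, column 8 = 3 (sole candidate).
row 6, column 2 = 9 (sole candidate).
row 6, column 8 = 7 (sole candidate).
row 7, column 1 = 4 (sole candidate).
row 7, column 5 = 3 (sole candidate).
row 8, column 8 = 2 (sole candidate).
row 8, column 9 = 5 (sole candidate).
row 9, column 3 = 3 (sole candidate).
row 9, column 6 = 1 (sole candidate).
row 1, column 4 = 9 (sole candidate).
row 1, column 6 = 5 (sole candidate).
row 2, column 2 = 7 (sole candidate).
row 2, column 6 = 4 (sole candidate).
row 3, column 4 = 3 (sole candidate).
row 3, column 5 = 7 (sole candidate).
row 3, column 9 = 8 (sole candidate).
row 4, column 2 = 2 (sole candidate).
row 4, column 5 = 1 (sole candidate).
row 4, column 7 = 8 (sole candidate).
row 5, column 2 = 3 (sole candidate).
row 5, column 5 = 2 (sole candidate).
row 5, column 7 = 1 (sole candidate).
row 5, column 9 = 4 (sole candidate).
row 6, column 1 = 1 (sole candidate).
row 6, column 4 = 4 (sole candidate).
row 6, column 5 = 5 (sole candidate).
row 7, column 7 = 6: row 7 has {1,2,3,4,7,9}; col 7 has {1,2,4,7,8,9}; box has {1,2,4,5,7,8,9} → only 6 remains.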